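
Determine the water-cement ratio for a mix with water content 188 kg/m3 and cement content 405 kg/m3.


w/c = water / cement
w/c = 188 / 405 = 0.464

0.464


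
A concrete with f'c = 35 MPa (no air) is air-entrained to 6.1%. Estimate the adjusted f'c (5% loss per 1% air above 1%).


Strength loss = (6.1 - 1) * 5 = 25.5%
f'c = 35 * (1 - 25.5/100)
= 26.07 MPa

26.07


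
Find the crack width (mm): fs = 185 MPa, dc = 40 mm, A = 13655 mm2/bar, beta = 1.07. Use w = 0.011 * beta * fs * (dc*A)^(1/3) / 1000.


w = 0.011 * beta * fs * (dc * A)^(1/3) / 1000
= 0.011 * 1.07 * 185 * (40 * 13655)^(1/3) / 1000
= 0.178 mm

0.178


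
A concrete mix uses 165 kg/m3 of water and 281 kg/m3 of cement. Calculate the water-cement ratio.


w/c = water / cement
w/c = 165 / 281 = 0.587

0.587


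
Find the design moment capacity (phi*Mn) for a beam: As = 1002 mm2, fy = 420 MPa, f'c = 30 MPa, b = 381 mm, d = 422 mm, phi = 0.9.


a = As * fy / (0.85 * f'c * b)
= 1002 * 420 / (0.85 * 30 * 381)
= 43.3164 mm
Mn = As * fy * (d - a/2) / 10^6
= 168.4799 kN-m
phi*Mn = 0.9 * 168.4799 = 151.63 kN-m

151.63


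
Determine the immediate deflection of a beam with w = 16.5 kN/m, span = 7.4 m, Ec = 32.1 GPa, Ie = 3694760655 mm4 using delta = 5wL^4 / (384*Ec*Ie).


Convert: L = 7.4 m = 7400 mm, Ec = 32.1 GPa = 32100 MPa
delta = 5 * 16.5 * 7400^4 / (384 * 32100 * 3694760655)
= 5.43 mm

5.43


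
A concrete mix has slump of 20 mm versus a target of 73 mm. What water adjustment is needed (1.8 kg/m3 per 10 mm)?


Difference = 73 - 20 = 53 mm
Water adjustment = 53 * 1.8 / 10 = 9.5 kg/m3

9.5


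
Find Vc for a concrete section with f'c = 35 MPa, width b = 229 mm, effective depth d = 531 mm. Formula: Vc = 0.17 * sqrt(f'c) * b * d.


Vc = 0.17 * sqrt(35) * 229 * 531 / 1000
= 122.3 kN

122.3


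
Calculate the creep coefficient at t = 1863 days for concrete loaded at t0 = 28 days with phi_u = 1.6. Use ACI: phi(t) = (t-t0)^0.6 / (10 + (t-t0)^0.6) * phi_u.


dt = 1863 - 28 = 1835
phi = 1835^0.6 / (10 + 1835^0.6) * 1.6
= 1.441

1.441


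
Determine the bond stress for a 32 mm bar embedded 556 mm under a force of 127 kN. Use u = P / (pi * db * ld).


u = P / (pi * db * ld)
= 127 * 1000 / (pi * 32 * 556)
= 2.272 MPa

2.272


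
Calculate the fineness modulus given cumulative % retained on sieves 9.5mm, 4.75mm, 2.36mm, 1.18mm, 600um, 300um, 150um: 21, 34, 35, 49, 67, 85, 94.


FM = sum(cumulative % retained) / 100
= 385 / 100
= 3.85

3.85


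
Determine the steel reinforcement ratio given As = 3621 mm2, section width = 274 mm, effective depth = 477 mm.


rho = As / (b * d)
= 3621 / (274 * 477)
= 0.0277

0.0277


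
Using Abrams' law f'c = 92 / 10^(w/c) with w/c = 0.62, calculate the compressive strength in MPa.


f'c = 92 / 10^0.62
= 92 / 4.169
= 22.07 MPa

22.07


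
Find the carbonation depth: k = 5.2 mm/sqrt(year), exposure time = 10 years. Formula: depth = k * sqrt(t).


depth = k * sqrt(t)
= 5.2 * sqrt(10)
= 16.44 mm

16.44


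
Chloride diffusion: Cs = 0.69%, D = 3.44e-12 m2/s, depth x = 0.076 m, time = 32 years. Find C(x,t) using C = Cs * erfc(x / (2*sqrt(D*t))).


t_seconds = 32 * 365.25 * 24 * 3600 = 1009843200.0 s
arg = 0.076 / (2 * sqrt(3.44e-12 * 1009843200.0))
= 0.6447
erfc(0.6447) = 0.3619
C = 0.69 * 0.3619 = 0.2497%

0.2497


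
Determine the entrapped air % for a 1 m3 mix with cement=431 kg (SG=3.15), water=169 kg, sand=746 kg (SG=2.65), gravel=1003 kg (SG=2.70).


Vol cement = 431 / (3.15 * 1000) = 0.136825 m3
Vol water = 169 / 1000 = 0.169 m3
Vol sand = 746 / (2.65 * 1000) = 0.281509 m3
Vol gravel = 1003 / (2.70 * 1000) = 0.371481 m3
Total solid + water volume = 0.958816 m3
Air = (1 - 0.958816) * 100 = 4.12%

4.12


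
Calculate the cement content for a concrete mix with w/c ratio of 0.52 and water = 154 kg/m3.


Cement = water / (w/c)
= 154 / 0.52
= 296.2 kg/m3

296.2


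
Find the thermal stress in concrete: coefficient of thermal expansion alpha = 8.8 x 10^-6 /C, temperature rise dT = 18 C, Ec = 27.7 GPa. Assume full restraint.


sigma = alpha * dT * Ec
= 8.8e-6 * 18 * 27.7 * 1000
= 4.388 MPa

4.388


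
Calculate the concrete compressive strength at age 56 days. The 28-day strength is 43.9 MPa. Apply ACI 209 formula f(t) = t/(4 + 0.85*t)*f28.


f(56) = 56 / (4 + 0.85 * 56) * 43.9
= 56 / 51.6 * 43.9
= 47.64 MPa

47.64


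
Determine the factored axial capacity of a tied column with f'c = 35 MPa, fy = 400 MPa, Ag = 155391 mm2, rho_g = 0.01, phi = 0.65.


Ast = rho * Ag = 0.01 * 155391 = 1553.91 mm2
phi*Pn = 0.65 * 0.80 * (0.85 * 35 * (155391 - 1553.91) + 400 * 1553.91) / 1000
= 2703.07 kN

2703.07


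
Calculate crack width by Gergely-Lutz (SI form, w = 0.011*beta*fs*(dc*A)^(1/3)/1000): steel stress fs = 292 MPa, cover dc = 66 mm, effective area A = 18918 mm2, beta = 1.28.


w = 0.011 * beta * fs * (dc * A)^(1/3) / 1000
= 0.011 * 1.28 * 292 * (66 * 18918)^(1/3) / 1000
= 0.443 mm

0.443


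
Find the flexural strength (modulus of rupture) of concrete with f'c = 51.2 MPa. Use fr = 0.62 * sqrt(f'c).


fr = 0.62 * sqrt(51.2)
= 4.436 MPa

4.436


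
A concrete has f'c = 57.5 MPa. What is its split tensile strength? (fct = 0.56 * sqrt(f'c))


fct = 0.56 * sqrt(57.5)
= 0.56 * 7.583
= 4.246 MPa

4.246


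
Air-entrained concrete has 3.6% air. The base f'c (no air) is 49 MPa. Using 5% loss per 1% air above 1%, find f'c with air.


Strength loss = (3.6 - 1) * 5 = 13.0%
f'c = 49 * (1 - 13.0/100)
= 42.63 MPa

42.63


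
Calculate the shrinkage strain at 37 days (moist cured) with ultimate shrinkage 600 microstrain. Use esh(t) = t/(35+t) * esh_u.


esh(37) = 37 / (35 + 37) * 600
= 37 / 72 * 600
= 308.3 microstrain

308.3


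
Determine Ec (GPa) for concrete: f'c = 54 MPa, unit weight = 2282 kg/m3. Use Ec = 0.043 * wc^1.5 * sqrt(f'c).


Ec = 0.043 * 2282^1.5 * sqrt(54) / 1000
= 34.45 GPa

34.45


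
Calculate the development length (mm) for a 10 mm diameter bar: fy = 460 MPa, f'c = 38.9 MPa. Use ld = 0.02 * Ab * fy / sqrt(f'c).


Ab = pi * 10^2 / 4 = 78.54 mm2
ld = 0.02 * 78.54 * 460 / sqrt(38.9)
= 115.9 mm

115.9


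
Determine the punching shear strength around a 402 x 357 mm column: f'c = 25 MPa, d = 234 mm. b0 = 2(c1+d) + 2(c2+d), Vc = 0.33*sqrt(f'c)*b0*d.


b0 = 2*(402 + 234) + 2*(357 + 234) = 2454 mm
Vc = 0.33 * sqrt(25) * 2454 * 234 / 1000
= 947.49 kN

947.49


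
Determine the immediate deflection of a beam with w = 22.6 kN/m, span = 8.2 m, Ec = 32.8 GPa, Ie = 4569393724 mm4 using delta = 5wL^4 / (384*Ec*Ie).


Convert: L = 8.2 m = 8200 mm, Ec = 32.8 GPa = 32800 MPa
delta = 5 * 22.6 * 8200^4 / (384 * 32800 * 4569393724)
= 8.88 mm

8.88


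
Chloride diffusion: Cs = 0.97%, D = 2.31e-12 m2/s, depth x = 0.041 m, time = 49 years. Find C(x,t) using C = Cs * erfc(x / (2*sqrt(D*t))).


t_seconds = 49 * 365.25 * 24 * 3600 = 1546322400.0 s
arg = 0.041 / (2 * sqrt(2.31e-12 * 1546322400.0))
= 0.343
erfc(0.343) = 0.6276
C = 0.97 * 0.6276 = 0.6088%

0.6088


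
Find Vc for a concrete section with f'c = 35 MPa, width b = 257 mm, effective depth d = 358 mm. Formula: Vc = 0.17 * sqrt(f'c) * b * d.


Vc = 0.17 * sqrt(35) * 257 * 358 / 1000
= 92.53 kN

92.53


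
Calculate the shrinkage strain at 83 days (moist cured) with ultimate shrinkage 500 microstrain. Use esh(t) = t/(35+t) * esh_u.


esh(83) = 83 / (35 + 83) * 500
= 83 / 118 * 500
= 351.7 microstrain

351.7


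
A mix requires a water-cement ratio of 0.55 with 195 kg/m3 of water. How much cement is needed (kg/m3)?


Cement = water / (w/c)
= 195 / 0.55
= 354.5 kg/m3

354.5


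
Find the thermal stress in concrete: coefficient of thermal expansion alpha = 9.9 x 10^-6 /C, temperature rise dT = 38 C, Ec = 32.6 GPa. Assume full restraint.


sigma = alpha * dT * Ec
= 9.9e-6 * 38 * 32.6 * 1000
= 12.264 MPa

12.264


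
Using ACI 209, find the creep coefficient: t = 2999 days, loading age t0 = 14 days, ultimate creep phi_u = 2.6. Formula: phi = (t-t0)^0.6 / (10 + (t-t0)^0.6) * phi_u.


dt = 2999 - 14 = 2985
phi = 2985^0.6 / (10 + 2985^0.6) * 2.6
= 2.402

2.402


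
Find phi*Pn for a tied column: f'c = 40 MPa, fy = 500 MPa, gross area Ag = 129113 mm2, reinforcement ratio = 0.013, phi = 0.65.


Ast = rho * Ag = 0.013 * 129113 = 1678.469 mm2
phi*Pn = 0.65 * 0.80 * (0.85 * 40 * (129113 - 1678.469) + 500 * 1678.469) / 1000
= 2689.44 kN

2689.44


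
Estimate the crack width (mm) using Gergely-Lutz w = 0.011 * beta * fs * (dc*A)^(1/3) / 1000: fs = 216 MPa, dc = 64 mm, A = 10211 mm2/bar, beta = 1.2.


w = 0.011 * beta * fs * (dc * A)^(1/3) / 1000
= 0.011 * 1.2 * 216 * (64 * 10211)^(1/3) / 1000
= 0.247 mm

0.247


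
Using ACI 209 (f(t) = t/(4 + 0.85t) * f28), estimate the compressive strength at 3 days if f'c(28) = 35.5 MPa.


f(3) = 3 / (4 + 0.85 * 3) * 35.5
= 3 / 6.55 * 35.5
= 16.26 MPa

16.26


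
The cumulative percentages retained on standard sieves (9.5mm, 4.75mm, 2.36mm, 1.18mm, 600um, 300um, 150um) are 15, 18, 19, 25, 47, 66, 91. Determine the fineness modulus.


FM = sum(cumulative % retained) / 100
= 281 / 100
= 2.81

2.81


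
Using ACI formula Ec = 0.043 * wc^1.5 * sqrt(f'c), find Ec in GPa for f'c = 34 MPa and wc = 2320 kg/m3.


Ec = 0.043 * 2320^1.5 * sqrt(34) / 1000
= 28.02 GPa

28.02


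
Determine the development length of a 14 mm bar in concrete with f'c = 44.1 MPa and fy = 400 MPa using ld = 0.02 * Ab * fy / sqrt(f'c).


Ab = pi * 14^2 / 4 = 153.938 mm2
ld = 0.02 * 153.938 * 400 / sqrt(44.1)
= 185.4 mm

185.4


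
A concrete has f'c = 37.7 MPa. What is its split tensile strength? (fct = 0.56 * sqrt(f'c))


fct = 0.56 * sqrt(37.7)
= 0.56 * 6.14
= 3.438 MPa

3.438


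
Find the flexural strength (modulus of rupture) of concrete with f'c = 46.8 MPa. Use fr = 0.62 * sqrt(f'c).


fr = 0.62 * sqrt(46.8)
= 4.241 MPa

4.241


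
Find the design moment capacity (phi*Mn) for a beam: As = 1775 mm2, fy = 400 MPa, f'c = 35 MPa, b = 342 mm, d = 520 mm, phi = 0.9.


a = As * fy / (0.85 * f'c * b)
= 1775 * 400 / (0.85 * 35 * 342)
= 69.7823 mm
Mn = As * fy * (d - a/2) / 10^6
= 344.4273 kN-m
phi*Mn = 0.9 * 344.4273 = 309.98 kN-m

309.98


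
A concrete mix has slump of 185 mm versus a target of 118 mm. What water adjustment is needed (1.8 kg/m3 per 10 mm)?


Difference = 118 - 185 = -67 mm
Water adjustment = -67 * 1.8 / 10 = -12.1 kg/m3

-12.1


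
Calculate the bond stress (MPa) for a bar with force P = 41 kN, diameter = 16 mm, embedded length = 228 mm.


u = P / (pi * db * ld)
= 41 * 1000 / (pi * 16 * 228)
= 3.577 MPa

3.577


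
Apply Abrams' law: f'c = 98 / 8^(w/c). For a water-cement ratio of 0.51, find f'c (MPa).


f'c = 98 / 8^0.51
= 98 / 2.888
= 33.94 MPa

33.94


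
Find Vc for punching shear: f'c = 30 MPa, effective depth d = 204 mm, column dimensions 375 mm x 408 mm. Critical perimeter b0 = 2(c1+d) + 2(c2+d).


b0 = 2*(375 + 204) + 2*(408 + 204) = 2382 mm
Vc = 0.33 * sqrt(30) * 2382 * 204 / 1000
= 878.31 kN

878.31


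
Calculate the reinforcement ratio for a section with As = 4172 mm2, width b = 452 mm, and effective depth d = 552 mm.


rho = As / (b * d)
= 4172 / (452 * 552)
= 0.0167

0.0167


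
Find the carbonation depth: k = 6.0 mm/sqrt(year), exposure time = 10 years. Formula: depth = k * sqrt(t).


depth = k * sqrt(t)
= 6.0 * sqrt(10)
= 18.97 mm

18.97


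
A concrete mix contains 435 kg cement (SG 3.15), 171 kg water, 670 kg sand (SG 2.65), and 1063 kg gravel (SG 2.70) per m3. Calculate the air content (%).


Vol cement = 435 / (3.15 * 1000) = 0.138095 m3
Vol water = 171 / 1000 = 0.171 m3
Vol sand = 670 / (2.65 * 1000) = 0.25283 m3
Vol gravel = 1063 / (2.70 * 1000) = 0.393704 m3
Total solid + water volume = 0.955629 m3
Air = (1 - 0.955629) * 100 = 4.44%

4.44


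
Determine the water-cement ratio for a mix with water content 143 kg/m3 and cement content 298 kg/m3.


w/c = water / cement
w/c = 143 / 298 = 0.48

0.48


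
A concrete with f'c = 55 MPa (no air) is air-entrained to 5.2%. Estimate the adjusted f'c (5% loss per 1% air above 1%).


Strength loss = (5.2 - 1) * 5 = 21.0%
f'c = 55 * (1 - 21.0/100)
= 43.45 MPa

43.45


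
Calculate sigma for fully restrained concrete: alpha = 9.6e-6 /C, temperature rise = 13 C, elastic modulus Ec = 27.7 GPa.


sigma = alpha * dT * Ec
= 9.6e-6 * 13 * 27.7 * 1000
= 3.457 MPa

3.457


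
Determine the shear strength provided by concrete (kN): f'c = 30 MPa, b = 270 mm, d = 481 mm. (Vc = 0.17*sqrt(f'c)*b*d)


Vc = 0.17 * sqrt(30) * 270 * 481 / 1000
= 120.93 kN

120.93


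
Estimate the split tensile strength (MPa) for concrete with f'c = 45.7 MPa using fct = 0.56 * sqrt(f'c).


fct = 0.56 * sqrt(45.7)
= 0.56 * 6.76
= 3.786 MPa

3.786


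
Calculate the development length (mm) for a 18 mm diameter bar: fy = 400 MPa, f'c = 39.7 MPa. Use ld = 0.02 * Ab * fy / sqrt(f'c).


Ab = pi * 18^2 / 4 = 254.469 mm2
ld = 0.02 * 254.469 * 400 / sqrt(39.7)
= 323.1 mm

323.1


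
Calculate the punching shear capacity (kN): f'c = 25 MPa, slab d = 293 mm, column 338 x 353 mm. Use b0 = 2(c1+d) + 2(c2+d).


b0 = 2*(338 + 293) + 2*(353 + 293) = 2554 mm
Vc = 0.33 * sqrt(25) * 2554 * 293 / 1000
= 1234.73 kN

1234.73


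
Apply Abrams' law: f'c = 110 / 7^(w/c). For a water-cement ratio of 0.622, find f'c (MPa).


f'c = 110 / 7^0.622
= 110 / 3.355
= 32.79 MPa

32.79


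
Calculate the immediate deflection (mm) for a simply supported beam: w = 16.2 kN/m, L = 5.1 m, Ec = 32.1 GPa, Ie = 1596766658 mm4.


Convert: L = 5.1 m = 5100 mm, Ec = 32.1 GPa = 32100 MPa
delta = 5 * 16.2 * 5100^4 / (384 * 32100 * 1596766658)
= 2.78 mm

2.78


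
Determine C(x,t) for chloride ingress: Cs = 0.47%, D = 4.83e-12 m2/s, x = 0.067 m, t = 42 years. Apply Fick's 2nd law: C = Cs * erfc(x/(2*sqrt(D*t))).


t_seconds = 42 * 365.25 * 24 * 3600 = 1325419200.0 s
arg = 0.067 / (2 * sqrt(4.83e-12 * 1325419200.0))
= 0.4187
erfc(0.4187) = 0.5538
C = 0.47 * 0.5538 = 0.2603%

0.2603


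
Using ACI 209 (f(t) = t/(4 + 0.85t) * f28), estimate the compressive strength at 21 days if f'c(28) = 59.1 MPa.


f(21) = 21 / (4 + 0.85 * 21) * 59.1
= 21 / 21.85 * 59.1
= 56.8 MPa

56.8


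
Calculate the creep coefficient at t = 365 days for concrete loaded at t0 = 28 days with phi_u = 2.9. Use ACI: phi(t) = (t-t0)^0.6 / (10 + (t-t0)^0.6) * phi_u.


dt = 365 - 28 = 337
phi = 337^0.6 / (10 + 337^0.6) * 2.9
= 2.223

2.223


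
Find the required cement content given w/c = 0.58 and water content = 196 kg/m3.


Cement = water / (w/c)
= 196 / 0.58
= 337.9 kg/m3

337.9


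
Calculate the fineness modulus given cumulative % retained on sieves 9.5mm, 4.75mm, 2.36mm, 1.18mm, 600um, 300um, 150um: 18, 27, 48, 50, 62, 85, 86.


FM = sum(cumulative % retained) / 100
= 376 / 100
= 3.76

3.76


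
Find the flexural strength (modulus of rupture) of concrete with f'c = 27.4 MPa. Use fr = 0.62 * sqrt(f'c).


fr = 0.62 * sqrt(27.4)
= 3.245 MPa

3.245


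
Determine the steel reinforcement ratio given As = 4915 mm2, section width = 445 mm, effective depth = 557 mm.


rho = As / (b * d)
= 4915 / (445 * 557)
= 0.0198

0.0198


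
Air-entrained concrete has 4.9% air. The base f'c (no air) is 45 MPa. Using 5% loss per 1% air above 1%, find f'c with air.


Strength loss = (4.9 - 1) * 5 = 19.5%
f'c = 45 * (1 - 19.5/100)
= 36.22 MPa

36.22


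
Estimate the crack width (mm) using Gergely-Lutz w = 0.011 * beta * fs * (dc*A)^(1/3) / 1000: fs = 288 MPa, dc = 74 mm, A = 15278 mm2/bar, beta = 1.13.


w = 0.011 * beta * fs * (dc * A)^(1/3) / 1000
= 0.011 * 1.13 * 288 * (74 * 15278)^(1/3) / 1000
= 0.373 mm

0.373


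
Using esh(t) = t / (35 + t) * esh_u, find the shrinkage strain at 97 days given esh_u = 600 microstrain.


esh(97) = 97 / (35 + 97) * 600
= 97 / 132 * 600
= 440.9 microstrain

440.9


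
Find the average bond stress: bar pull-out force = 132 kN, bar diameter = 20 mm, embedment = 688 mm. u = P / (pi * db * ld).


u = P / (pi * db * ld)
= 132 * 1000 / (pi * 20 * 688)
= 3.054 MPa

3.054


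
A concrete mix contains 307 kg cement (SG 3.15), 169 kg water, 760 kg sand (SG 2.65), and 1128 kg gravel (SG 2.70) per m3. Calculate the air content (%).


Vol cement = 307 / (3.15 * 1000) = 0.09746 m3
Vol water = 169 / 1000 = 0.169 m3
Vol sand = 760 / (2.65 * 1000) = 0.286792 m3
Vol gravel = 1128 / (2.70 * 1000) = 0.417778 m3
Total solid + water volume = 0.971031 m3
Air = (1 - 0.971031) * 100 = 2.9%

2.9


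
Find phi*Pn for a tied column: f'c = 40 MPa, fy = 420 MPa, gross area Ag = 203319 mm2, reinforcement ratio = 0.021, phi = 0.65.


Ast = rho * Ag = 0.021 * 203319 = 4269.699 mm2
phi*Pn = 0.65 * 0.80 * (0.85 * 40 * (203319 - 4269.699) + 420 * 4269.699) / 1000
= 4451.69 kN

4451.69


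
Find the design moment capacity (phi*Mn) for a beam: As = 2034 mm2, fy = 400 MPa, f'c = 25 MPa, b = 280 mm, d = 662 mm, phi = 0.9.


a = As * fy / (0.85 * f'c * b)
= 2034 * 400 / (0.85 * 25 * 280)
= 136.7395 mm
Mn = As * fy * (d - a/2) / 10^6
= 482.9776 kN-m
phi*Mn = 0.9 * 482.9776 = 434.68 kN-m

434.68


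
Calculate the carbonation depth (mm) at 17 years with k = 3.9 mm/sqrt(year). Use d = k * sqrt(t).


depth = k * sqrt(t)
= 3.9 * sqrt(17)
= 16.08 mm

16.08


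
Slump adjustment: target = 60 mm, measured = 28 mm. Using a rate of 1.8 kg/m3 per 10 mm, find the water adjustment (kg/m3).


Difference = 60 - 28 = 32 mm
Water adjustment = 32 * 1.8 / 10 = 5.8 kg/m3

5.8


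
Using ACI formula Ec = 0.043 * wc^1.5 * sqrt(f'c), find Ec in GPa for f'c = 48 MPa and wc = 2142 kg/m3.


Ec = 0.043 * 2142^1.5 * sqrt(48) / 1000
= 29.53 GPa

29.53


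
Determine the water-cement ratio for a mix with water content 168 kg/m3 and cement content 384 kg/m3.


w/c = water / cement
w/c = 168 / 384 = 0.438

0.438


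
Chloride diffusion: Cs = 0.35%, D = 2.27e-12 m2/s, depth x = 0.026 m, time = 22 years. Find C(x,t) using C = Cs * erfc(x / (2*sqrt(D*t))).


t_seconds = 22 * 365.25 * 24 * 3600 = 694267200.0 s
arg = 0.026 / (2 * sqrt(2.27e-12 * 694267200.0))
= 0.3275
erfc(0.3275) = 0.6433
C = 0.35 * 0.6433 = 0.2252%

0.2252


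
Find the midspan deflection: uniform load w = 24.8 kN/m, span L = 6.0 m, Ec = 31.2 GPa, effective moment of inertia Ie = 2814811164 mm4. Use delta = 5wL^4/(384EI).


Convert: L = 6.0 m = 6000 mm, Ec = 31.2 GPa = 31200 MPa
delta = 5 * 24.8 * 6000^4 / (384 * 31200 * 2814811164)
= 4.77 mm

4.77


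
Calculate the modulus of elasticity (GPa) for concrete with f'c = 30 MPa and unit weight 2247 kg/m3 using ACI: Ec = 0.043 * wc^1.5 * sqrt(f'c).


Ec = 0.043 * 2247^1.5 * sqrt(30) / 1000
= 25.09 GPa

25.09


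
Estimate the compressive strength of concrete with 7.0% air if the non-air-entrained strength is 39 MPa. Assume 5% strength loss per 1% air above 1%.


Strength loss = (7.0 - 1) * 5 = 30.0%
f'c = 39 * (1 - 30.0/100)
= 27.3 MPa

27.3


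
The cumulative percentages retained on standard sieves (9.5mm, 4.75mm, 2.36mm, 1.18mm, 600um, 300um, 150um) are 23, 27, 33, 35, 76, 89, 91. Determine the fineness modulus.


FM = sum(cumulative % retained) / 100
= 374 / 100
= 3.74

3.74


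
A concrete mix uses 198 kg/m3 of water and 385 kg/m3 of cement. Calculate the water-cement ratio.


w/c = water / cement
w/c = 198 / 385 = 0.514

0.514


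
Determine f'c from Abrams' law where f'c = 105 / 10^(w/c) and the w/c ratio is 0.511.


f'c = 105 / 10^0.511
= 105 / 3.243
= 32.37 MPa

32.37


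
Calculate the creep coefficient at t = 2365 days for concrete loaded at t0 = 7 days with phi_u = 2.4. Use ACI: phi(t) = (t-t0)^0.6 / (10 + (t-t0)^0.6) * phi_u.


dt = 2365 - 7 = 2358
phi = 2358^0.6 / (10 + 2358^0.6) * 2.4
= 2.192

2.192


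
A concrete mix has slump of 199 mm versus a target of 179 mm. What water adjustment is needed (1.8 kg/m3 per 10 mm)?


Difference = 179 - 199 = -20 mm
Water adjustment = -20 * 1.8 / 10 = -3.6 kg/m3

-3.6


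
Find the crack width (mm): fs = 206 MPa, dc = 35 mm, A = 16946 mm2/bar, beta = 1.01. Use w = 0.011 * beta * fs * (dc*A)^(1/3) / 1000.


w = 0.011 * beta * fs * (dc * A)^(1/3) / 1000
= 0.011 * 1.01 * 206 * (35 * 16946)^(1/3) / 1000
= 0.192 mm

0.192


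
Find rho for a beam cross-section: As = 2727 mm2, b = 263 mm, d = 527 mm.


rho = As / (b * d)
= 2727 / (263 * 527)
= 0.0197

0.0197


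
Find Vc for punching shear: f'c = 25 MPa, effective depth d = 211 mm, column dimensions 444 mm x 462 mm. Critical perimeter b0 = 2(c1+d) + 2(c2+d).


b0 = 2*(444 + 211) + 2*(462 + 211) = 2656 mm
Vc = 0.33 * sqrt(25) * 2656 * 211 / 1000
= 924.69 kN

924.69


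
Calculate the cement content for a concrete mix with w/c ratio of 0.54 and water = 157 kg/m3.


Cement = water / (w/c)
= 157 / 0.54
= 290.7 kg/m3

290.7


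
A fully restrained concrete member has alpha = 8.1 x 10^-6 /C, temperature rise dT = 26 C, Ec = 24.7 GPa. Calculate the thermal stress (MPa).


sigma = alpha * dT * Ec
= 8.1e-6 * 26 * 24.7 * 1000
= 5.202 MPa

5.202


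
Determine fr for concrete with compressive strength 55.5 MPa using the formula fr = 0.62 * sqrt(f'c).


fr = 0.62 * sqrt(55.5)
= 4.619 MPa

4.619


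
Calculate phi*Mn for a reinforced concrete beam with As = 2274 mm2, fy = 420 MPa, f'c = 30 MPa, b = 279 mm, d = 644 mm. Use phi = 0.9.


a = As * fy / (0.85 * f'c * b)
= 2274 * 420 / (0.85 * 30 * 279)
= 134.2441 mm
Mn = As * fy * (d - a/2) / 10^6
= 550.9646 kN-m
phi*Mn = 0.9 * 550.9646 = 495.87 kN-m

495.87


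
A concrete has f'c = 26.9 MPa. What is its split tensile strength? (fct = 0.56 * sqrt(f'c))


fct = 0.56 * sqrt(26.9)
= 0.56 * 5.187
= 2.904 MPa

2.904


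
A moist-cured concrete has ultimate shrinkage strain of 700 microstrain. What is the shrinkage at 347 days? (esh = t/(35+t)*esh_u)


esh(347) = 347 / (35 + 347) * 700
= 347 / 382 * 700
= 635.9 microstrain

635.9


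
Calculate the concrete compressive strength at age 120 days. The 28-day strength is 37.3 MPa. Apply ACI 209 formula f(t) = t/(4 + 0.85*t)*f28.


f(120) = 120 / (4 + 0.85 * 120) * 37.3
= 120 / 106.0 * 37.3
= 42.23 MPa

42.23


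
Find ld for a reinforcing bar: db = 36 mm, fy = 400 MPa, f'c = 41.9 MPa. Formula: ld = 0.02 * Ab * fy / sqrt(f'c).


Ab = pi * 36^2 / 4 = 1017.876 mm2
ld = 0.02 * 1017.876 * 400 / sqrt(41.9)
= 1258.0 mm

1258.0


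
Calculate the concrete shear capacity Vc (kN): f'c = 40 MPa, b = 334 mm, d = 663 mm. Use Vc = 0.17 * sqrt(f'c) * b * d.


Vc = 0.17 * sqrt(40) * 334 * 663 / 1000
= 238.09 kN

238.09


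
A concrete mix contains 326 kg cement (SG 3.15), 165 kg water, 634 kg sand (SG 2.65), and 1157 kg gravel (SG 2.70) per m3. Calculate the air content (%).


Vol cement = 326 / (3.15 * 1000) = 0.103492 m3
Vol water = 165 / 1000 = 0.165 m3
Vol sand = 634 / (2.65 * 1000) = 0.239245 m3
Vol gravel = 1157 / (2.70 * 1000) = 0.428519 m3
Total solid + water volume = 0.936256 m3
Air = (1 - 0.936256) * 100 = 6.37%

6.37


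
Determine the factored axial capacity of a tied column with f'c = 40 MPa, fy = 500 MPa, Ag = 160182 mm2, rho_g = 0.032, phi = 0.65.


Ast = rho * Ag = 0.032 * 160182 = 5125.824 mm2
phi*Pn = 0.65 * 0.80 * (0.85 * 40 * (160182 - 5125.824) + 500 * 5125.824) / 1000
= 4074.11 kN

4074.11


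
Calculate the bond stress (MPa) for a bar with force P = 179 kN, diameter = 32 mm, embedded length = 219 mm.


u = P / (pi * db * ld)
= 179 * 1000 / (pi * 32 * 219)
= 8.13 MPa

8.13


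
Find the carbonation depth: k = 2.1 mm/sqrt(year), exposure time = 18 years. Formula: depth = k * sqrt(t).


depth = k * sqrt(t)
= 2.1 * sqrt(18)
= 8.91 mm

8.91


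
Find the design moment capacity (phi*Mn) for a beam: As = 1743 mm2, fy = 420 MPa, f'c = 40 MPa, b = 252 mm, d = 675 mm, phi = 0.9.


a = As * fy / (0.85 * f'c * b)
= 1743 * 420 / (0.85 * 40 * 252)
= 85.4412 mm
Mn = As * fy * (d - a/2) / 10^6
= 462.8665 kN-m
phi*Mn = 0.9 * 462.8665 = 416.58 kN-m

416.58


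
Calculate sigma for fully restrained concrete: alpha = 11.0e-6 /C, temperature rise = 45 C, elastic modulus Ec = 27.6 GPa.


sigma = alpha * dT * Ec
= 11.0e-6 * 45 * 27.6 * 1000
= 13.662 MPa

13.662


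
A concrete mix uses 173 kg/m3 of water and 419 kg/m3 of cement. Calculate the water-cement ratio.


w/c = water / cement
w/c = 173 / 419 = 0.413

0.413


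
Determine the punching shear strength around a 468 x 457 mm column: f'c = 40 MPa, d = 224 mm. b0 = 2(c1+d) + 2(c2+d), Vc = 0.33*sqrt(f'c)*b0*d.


b0 = 2*(468 + 224) + 2*(457 + 224) = 2746 mm
Vc = 0.33 * sqrt(40) * 2746 * 224 / 1000
= 1283.79 kN

1283.79


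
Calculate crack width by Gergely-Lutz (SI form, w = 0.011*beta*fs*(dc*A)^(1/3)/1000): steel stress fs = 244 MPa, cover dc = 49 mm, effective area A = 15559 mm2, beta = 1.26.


w = 0.011 * beta * fs * (dc * A)^(1/3) / 1000
= 0.011 * 1.26 * 244 * (49 * 15559)^(1/3) / 1000
= 0.309 mm

0.309


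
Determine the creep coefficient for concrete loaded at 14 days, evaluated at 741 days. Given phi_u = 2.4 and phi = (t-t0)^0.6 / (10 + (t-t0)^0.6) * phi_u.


dt = 741 - 14 = 727
phi = 727^0.6 / (10 + 727^0.6) * 2.4
= 2.014

2.014


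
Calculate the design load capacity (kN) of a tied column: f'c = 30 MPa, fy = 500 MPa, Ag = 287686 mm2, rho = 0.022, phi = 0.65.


Ast = rho * Ag = 0.022 * 287686 = 6329.092 mm2
phi*Pn = 0.65 * 0.80 * (0.85 * 30 * (287686 - 6329.092) + 500 * 6329.092) / 1000
= 5376.36 kN

5376.36


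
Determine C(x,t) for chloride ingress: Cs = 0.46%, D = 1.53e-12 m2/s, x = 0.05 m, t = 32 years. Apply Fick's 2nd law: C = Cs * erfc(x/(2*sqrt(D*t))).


t_seconds = 32 * 365.25 * 24 * 3600 = 1009843200.0 s
arg = 0.05 / (2 * sqrt(1.53e-12 * 1009843200.0))
= 0.636
erfc(0.636) = 0.3684
C = 0.46 * 0.3684 = 0.1695%

0.1695


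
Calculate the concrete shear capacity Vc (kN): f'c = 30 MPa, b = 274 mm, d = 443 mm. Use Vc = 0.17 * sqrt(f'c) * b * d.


Vc = 0.17 * sqrt(30) * 274 * 443 / 1000
= 113.02 kN

113.02


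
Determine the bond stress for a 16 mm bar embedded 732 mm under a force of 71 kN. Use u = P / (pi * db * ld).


u = P / (pi * db * ld)
= 71 * 1000 / (pi * 16 * 732)
= 1.93 MPa

1.93


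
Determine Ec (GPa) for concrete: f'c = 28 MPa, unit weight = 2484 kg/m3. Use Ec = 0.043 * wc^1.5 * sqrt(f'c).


Ec = 0.043 * 2484^1.5 * sqrt(28) / 1000
= 28.17 GPa

28.17


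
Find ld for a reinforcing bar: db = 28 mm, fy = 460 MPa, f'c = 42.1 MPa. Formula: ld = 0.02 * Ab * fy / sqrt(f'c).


Ab = pi * 28^2 / 4 = 615.752 mm2
ld = 0.02 * 615.752 * 460 / sqrt(42.1)
= 873.1 mm

873.1


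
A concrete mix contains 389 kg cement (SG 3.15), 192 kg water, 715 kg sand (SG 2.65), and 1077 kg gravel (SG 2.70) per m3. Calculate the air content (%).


Vol cement = 389 / (3.15 * 1000) = 0.123492 m3
Vol water = 192 / 1000 = 0.192 m3
Vol sand = 715 / (2.65 * 1000) = 0.269811 m3
Vol gravel = 1077 / (2.70 * 1000) = 0.398889 m3
Total solid + water volume = 0.984192 m3
Air = (1 - 0.984192) * 100 = 1.58%

1.58


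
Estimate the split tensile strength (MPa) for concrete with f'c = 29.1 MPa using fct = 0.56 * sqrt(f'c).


fct = 0.56 * sqrt(29.1)
= 0.56 * 5.394
= 3.021 MPa

3.021


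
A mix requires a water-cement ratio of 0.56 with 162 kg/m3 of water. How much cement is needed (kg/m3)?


Cement = water / (w/c)
= 162 / 0.56
= 289.3 kg/m3

289.3


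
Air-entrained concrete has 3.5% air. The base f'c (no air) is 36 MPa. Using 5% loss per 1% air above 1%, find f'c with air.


Strength loss = (3.5 - 1) * 5 = 12.5%
f'c = 36 * (1 - 12.5/100)
= 31.5 MPa

31.5


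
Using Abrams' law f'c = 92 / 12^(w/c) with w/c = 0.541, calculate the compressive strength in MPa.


f'c = 92 / 12^0.541
= 92 / 3.836
= 23.99 MPa

23.99


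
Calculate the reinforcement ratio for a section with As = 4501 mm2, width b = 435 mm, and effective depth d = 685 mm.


rho = As / (b * d)
= 4501 / (435 * 685)
= 0.0151

0.0151


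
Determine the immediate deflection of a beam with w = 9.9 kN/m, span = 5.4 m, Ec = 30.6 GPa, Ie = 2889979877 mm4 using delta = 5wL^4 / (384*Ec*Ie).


Convert: L = 5.4 m = 5400 mm, Ec = 30.6 GPa = 30600 MPa
delta = 5 * 9.9 * 5400^4 / (384 * 30600 * 2889979877)
= 1.24 mm

1.24


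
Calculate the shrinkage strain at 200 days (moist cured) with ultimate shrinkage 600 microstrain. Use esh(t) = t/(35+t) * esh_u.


esh(200) = 200 / (35 + 200) * 600
= 200 / 235 * 600
= 510.6 microstrain

510.6


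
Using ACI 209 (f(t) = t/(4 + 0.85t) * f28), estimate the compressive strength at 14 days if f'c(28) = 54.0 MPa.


f(14) = 14 / (4 + 0.85 * 14) * 54.0
= 14 / 15.9 * 54.0
= 47.55 MPa

47.55


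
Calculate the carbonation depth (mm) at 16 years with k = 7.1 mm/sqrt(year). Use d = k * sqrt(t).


depth = k * sqrt(t)
= 7.1 * sqrt(16)
= 28.4 mm

28.4


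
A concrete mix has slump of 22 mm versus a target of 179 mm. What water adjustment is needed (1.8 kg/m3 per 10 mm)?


Difference = 179 - 22 = 157 mm
Water adjustment = 157 * 1.8 / 10 = 28.3 kg/m3

28.3


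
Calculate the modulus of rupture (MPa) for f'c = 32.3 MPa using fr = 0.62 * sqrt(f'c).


fr = 0.62 * sqrt(32.3)
= 3.524 MPa

3.524


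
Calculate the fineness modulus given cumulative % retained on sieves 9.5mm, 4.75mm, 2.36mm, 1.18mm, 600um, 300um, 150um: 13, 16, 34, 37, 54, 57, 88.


FM = sum(cumulative % retained) / 100
= 299 / 100
= 2.99

2.99


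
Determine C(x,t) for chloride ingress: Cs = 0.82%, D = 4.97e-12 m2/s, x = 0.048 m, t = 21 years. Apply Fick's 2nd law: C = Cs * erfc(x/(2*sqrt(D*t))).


t_seconds = 21 * 365.25 * 24 * 3600 = 662709600.0 s
arg = 0.048 / (2 * sqrt(4.97e-12 * 662709600.0))
= 0.4182
erfc(0.4182) = 0.5542
C = 0.82 * 0.5542 = 0.4545%

0.4545


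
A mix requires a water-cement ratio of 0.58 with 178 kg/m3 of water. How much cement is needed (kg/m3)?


Cement = water / (w/c)
= 178 / 0.58
= 306.9 kg/m3

306.9


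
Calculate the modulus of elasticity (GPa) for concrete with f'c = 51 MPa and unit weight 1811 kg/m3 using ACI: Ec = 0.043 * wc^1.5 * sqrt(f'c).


Ec = 0.043 * 1811^1.5 * sqrt(51) / 1000
= 23.67 GPa

23.67


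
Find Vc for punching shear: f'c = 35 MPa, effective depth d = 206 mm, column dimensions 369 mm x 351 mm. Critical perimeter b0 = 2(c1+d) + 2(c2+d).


b0 = 2*(369 + 206) + 2*(351 + 206) = 2264 mm
Vc = 0.33 * sqrt(35) * 2264 * 206 / 1000
= 910.52 kN

910.52


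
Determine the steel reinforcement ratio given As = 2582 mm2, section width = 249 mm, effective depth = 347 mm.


rho = As / (b * d)
= 2582 / (249 * 347)
= 0.0299

0.0299


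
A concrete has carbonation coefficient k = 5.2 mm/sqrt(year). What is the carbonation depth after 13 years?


depth = k * sqrt(t)
= 5.2 * sqrt(13)
= 18.75 mm

18.75


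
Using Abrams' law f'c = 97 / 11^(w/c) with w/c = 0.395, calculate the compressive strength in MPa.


f'c = 97 / 11^0.395
= 97 / 2.578
= 37.62 MPa

37.62


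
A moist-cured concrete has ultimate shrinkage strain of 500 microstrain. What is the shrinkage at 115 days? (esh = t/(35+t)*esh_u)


esh(115) = 115 / (35 + 115) * 500
= 115 / 150 * 500
= 383.3 microstrain

383.3


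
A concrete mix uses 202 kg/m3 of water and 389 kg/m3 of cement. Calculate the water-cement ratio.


w/c = water / cement
w/c = 202 / 389 = 0.519

0.519


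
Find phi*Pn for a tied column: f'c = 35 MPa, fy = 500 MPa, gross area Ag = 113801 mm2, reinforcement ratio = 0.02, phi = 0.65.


Ast = rho * Ag = 0.02 * 113801 = 2276.02 mm2
phi*Pn = 0.65 * 0.80 * (0.85 * 35 * (113801 - 2276.02) + 500 * 2276.02) / 1000
= 2317.06 kN

2317.06


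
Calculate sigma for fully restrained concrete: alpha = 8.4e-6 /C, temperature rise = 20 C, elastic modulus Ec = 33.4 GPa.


sigma = alpha * dT * Ec
= 8.4e-6 * 20 * 33.4 * 1000
= 5.611 MPa

5.611


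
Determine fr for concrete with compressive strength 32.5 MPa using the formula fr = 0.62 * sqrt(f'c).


fr = 0.62 * sqrt(32.5)
= 3.535 MPa

3.535


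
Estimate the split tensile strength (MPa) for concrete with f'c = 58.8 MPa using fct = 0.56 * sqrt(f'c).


fct = 0.56 * sqrt(58.8)
= 0.56 * 7.668
= 4.294 MPa

4.294


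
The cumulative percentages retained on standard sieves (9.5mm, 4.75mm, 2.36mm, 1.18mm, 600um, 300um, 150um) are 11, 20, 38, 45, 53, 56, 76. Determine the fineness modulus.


FM = sum(cumulative % retained) / 100
= 299 / 100
= 2.99

2.99


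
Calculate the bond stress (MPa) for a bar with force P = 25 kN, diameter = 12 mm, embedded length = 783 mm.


u = P / (pi * db * ld)
= 25 * 1000 / (pi * 12 * 783)
= 0.847 MPa

0.847


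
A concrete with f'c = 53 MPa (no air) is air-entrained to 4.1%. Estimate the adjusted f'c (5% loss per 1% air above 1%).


Strength loss = (4.1 - 1) * 5 = 15.5%
f'c = 53 * (1 - 15.5/100)
= 44.78 MPa

44.78


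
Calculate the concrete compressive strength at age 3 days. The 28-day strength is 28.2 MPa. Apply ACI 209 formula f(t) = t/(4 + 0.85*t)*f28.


f(3) = 3 / (4 + 0.85 * 3) * 28.2
= 3 / 6.55 * 28.2
= 12.92 MPa

12.92


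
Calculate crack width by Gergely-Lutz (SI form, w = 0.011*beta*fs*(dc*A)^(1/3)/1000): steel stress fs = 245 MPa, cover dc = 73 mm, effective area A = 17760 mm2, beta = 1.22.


w = 0.011 * beta * fs * (dc * A)^(1/3) / 1000
= 0.011 * 1.22 * 245 * (73 * 17760)^(1/3) / 1000
= 0.359 mm

0.359


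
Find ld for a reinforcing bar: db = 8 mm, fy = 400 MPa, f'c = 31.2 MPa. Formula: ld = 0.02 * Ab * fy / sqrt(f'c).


Ab = pi * 8^2 / 4 = 50.265 mm2
ld = 0.02 * 50.265 * 400 / sqrt(31.2)
= 72.0 mm

72.0


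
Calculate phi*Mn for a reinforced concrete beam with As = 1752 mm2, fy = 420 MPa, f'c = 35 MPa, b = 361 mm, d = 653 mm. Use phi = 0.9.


a = As * fy / (0.85 * f'c * b)
= 1752 * 420 / (0.85 * 35 * 361)
= 68.5156 mm
Mn = As * fy * (d - a/2) / 10^6
= 455.2953 kN-m
phi*Mn = 0.9 * 455.2953 = 409.77 kN-m

409.77


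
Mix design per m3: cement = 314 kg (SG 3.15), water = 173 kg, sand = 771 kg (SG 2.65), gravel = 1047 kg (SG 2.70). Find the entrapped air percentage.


Vol cement = 314 / (3.15 * 1000) = 0.099683 m3
Vol water = 173 / 1000 = 0.173 m3
Vol sand = 771 / (2.65 * 1000) = 0.290943 m3
Vol gravel = 1047 / (2.70 * 1000) = 0.387778 m3
Total solid + water volume = 0.951404 m3
Air = (1 - 0.951404) * 100 = 4.86%

4.86


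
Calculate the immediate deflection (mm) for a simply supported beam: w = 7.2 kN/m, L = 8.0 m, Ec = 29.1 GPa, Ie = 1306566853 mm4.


Convert: L = 8.0 m = 8000 mm, Ec = 29.1 GPa = 29100 MPa
delta = 5 * 7.2 * 8000^4 / (384 * 29100 * 1306566853)
= 10.1 mm

10.1


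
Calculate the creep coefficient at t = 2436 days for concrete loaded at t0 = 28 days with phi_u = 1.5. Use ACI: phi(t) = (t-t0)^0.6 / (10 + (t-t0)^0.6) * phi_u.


dt = 2436 - 28 = 2408
phi = 2408^0.6 / (10 + 2408^0.6) * 1.5
= 1.372

1.372


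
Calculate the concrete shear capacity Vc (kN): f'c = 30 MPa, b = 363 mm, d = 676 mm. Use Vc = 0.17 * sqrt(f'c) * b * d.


Vc = 0.17 * sqrt(30) * 363 * 676 / 1000
= 228.49 kN

228.49


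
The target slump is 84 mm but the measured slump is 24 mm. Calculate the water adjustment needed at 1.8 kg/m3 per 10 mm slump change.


Difference = 84 - 24 = 60 mm
Water adjustment = 60 * 1.8 / 10 = 10.8 kg/m3

10.8


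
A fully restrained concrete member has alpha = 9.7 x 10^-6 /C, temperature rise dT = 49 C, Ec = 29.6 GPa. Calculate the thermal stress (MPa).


sigma = alpha * dT * Ec
= 9.7e-6 * 49 * 29.6 * 1000
= 14.069 MPa

14.069


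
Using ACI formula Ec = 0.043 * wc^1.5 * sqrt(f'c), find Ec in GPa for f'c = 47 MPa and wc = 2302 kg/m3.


Ec = 0.043 * 2302^1.5 * sqrt(47) / 1000
= 32.56 GPa

32.56


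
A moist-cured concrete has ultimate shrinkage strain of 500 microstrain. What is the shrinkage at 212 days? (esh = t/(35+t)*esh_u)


esh(212) = 212 / (35 + 212) * 500
= 212 / 247 * 500
= 429.1 microstrain

429.1


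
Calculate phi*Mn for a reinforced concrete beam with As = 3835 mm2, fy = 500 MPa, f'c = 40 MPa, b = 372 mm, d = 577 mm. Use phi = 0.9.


a = As * fy / (0.85 * f'c * b)
= 3835 * 500 / (0.85 * 40 * 372)
= 151.605 mm
Mn = As * fy * (d - a/2) / 10^6
= 961.0462 kN-m
phi*Mn = 0.9 * 961.0462 = 864.94 kN-m

864.94


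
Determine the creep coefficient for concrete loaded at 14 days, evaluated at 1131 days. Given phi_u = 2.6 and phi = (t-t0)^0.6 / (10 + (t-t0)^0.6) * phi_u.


dt = 1131 - 14 = 1117
phi = 1117^0.6 / (10 + 1117^0.6) * 2.6
= 2.264

2.264


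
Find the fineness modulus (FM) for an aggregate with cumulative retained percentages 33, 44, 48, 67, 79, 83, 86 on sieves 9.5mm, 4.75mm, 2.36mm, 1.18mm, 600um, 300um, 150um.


FM = sum(cumulative % retained) / 100
= 440 / 100
= 4.4

4.4


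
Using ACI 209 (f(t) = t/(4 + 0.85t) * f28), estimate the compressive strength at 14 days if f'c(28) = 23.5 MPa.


f(14) = 14 / (4 + 0.85 * 14) * 23.5
= 14 / 15.9 * 23.5
= 20.69 MPa

20.69


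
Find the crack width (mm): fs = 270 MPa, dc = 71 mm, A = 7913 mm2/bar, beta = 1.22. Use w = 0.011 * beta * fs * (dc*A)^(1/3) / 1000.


w = 0.011 * beta * fs * (dc * A)^(1/3) / 1000
= 0.011 * 1.22 * 270 * (71 * 7913)^(1/3) / 1000
= 0.299 mm

0.299


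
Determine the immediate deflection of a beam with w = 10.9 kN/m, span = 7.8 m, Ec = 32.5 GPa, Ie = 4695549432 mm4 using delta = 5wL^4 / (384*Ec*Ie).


Convert: L = 7.8 m = 7800 mm, Ec = 32.5 GPa = 32500 MPa
delta = 5 * 10.9 * 7800^4 / (384 * 32500 * 4695549432)
= 3.44 mm

3.44


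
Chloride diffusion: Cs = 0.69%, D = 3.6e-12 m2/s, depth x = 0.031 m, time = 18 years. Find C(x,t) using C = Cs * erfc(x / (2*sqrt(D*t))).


t_seconds = 18 * 365.25 * 24 * 3600 = 568036800.0 s
arg = 0.031 / (2 * sqrt(3.6e-12 * 568036800.0))
= 0.3428
erfc(0.3428) = 0.6279
C = 0.69 * 0.6279 = 0.4332%

0.4332


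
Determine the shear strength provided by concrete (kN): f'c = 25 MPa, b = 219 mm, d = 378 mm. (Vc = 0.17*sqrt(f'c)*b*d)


Vc = 0.17 * sqrt(25) * 219 * 378 / 1000
= 70.36 kN

70.36


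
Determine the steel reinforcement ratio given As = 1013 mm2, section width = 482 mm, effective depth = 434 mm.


rho = As / (b * d)
= 1013 / (482 * 434)
= 0.0048

0.0048


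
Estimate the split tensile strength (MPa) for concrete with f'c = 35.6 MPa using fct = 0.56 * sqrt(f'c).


fct = 0.56 * sqrt(35.6)
= 0.56 * 5.967
= 3.341 MPa

3.341


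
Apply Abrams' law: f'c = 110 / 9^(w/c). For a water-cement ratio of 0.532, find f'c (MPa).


f'c = 110 / 9^0.532
= 110 / 3.219
= 34.18 MPa

34.18


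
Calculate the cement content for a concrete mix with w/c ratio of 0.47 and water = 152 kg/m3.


Cement = water / (w/c)
= 152 / 0.47
= 323.4 kg/m3

323.4


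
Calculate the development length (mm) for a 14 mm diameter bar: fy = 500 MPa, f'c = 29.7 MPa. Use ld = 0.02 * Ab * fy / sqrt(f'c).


Ab = pi * 14^2 / 4 = 153.938 mm2
ld = 0.02 * 153.938 * 500 / sqrt(29.7)
= 282.5 mm

282.5


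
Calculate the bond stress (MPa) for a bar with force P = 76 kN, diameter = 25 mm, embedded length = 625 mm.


u = P / (pi * db * ld)
= 76 * 1000 / (pi * 25 * 625)
= 1.548 MPa

1.548


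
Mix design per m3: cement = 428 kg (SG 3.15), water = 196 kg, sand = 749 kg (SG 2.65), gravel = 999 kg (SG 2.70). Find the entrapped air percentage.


Vol cement = 428 / (3.15 * 1000) = 0.135873 m3
Vol water = 196 / 1000 = 0.196 m3
Vol sand = 749 / (2.65 * 1000) = 0.282642 m3
Vol gravel = 999 / (2.70 * 1000) = 0.37 m3
Total solid + water volume = 0.984515 m3
Air = (1 - 0.984515) * 100 = 1.55%

1.55


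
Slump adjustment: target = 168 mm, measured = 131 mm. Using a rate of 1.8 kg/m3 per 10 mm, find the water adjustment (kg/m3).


Difference = 168 - 131 = 37 mm
Water adjustment = 37 * 1.8 / 10 = 6.7 kg/m3

6.7


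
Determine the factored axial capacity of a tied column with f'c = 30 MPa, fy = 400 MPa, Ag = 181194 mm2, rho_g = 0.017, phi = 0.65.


Ast = rho * Ag = 0.017 * 181194 = 3080.298 mm2
phi*Pn = 0.65 * 0.80 * (0.85 * 30 * (181194 - 3080.298) + 400 * 3080.298) / 1000
= 3002.49 kN

3002.49
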